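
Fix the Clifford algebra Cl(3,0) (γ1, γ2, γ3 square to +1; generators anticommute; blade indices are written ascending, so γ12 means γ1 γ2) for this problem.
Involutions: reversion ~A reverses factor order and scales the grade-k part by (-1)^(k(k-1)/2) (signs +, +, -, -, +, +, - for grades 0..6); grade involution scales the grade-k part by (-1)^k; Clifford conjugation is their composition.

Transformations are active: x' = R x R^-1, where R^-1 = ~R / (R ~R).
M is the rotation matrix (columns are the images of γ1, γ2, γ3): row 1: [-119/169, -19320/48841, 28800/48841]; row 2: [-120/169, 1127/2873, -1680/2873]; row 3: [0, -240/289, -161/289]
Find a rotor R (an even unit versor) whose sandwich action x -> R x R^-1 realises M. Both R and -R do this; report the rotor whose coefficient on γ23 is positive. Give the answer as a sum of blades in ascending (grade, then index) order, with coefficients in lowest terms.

Method: write R = a + b12*γ12 + b13*γ13 + b23*γ23 with a^2 + b12^2 + b13^2 + b23^2 = 1 (so R^-1 = ~R). Expanding the columns R e_j ~R gives tr M = 4a^2 - 1 and, from the antisymmetric part, M21 - M12 = -4a*b12, M13 - M31 = 4a*b13, M32 - M23 = -4a*b23.
Here tr M = -42441/48841, so a^2 = (1 + tr M)/4 = 1600/48841 and a = ±40/221. Taking a = 40/221: M21 - M12 = -15360/48841, M13 - M31 = 28800/48841, M32 - M23 = -12000/48841, giving b12 = 96/221, b13 = 180/221, b23 = 75/221, i.e. R = 40/221 + 96/221*γ12 + 180/221*γ13 + 75/221*γ23.
Its γ23 coefficient is already positive.
Answer: 40/221 + 96/221*γ12 + 180/221*γ13 + 75/221*γ23. Recall the cover is two-to-one: with M of trace -42441/48841, both preimages act alike, and the stated γ23 sign chooses the sheet.


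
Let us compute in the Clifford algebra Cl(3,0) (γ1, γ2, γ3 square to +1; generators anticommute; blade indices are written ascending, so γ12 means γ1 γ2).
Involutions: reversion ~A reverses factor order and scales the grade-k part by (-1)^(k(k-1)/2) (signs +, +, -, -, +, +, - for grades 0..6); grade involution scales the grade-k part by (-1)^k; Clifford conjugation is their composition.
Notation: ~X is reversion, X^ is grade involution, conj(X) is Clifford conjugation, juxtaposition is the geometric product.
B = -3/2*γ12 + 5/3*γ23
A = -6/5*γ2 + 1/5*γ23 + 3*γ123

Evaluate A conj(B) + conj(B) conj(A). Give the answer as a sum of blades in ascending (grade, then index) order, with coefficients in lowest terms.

first term: 1/3 + 34/5*γ1 - 5/2*γ3 - 3/10*γ13
second term: -1/3 + 34/5*γ1 - 5/2*γ3 - 3/10*γ13
Answer: 68/5*γ1 - 5*γ3 - 3/5*γ13


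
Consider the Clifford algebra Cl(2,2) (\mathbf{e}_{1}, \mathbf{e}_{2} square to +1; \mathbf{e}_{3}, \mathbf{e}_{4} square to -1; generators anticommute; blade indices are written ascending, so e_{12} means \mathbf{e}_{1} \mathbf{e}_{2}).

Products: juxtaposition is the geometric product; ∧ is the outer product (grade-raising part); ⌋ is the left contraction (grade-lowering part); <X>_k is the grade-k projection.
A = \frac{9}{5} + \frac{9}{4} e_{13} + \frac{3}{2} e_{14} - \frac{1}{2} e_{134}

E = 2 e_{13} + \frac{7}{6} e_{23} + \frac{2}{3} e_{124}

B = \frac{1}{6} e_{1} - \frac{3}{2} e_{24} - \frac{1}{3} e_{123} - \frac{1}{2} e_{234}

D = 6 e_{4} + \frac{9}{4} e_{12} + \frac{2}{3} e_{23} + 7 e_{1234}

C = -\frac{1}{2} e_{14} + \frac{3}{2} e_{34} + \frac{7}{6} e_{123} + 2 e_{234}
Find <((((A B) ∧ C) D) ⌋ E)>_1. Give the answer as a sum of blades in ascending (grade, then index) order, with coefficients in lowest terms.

step 1: \frac{3}{10} e_{1} + \frac{3}{4} e_{2} - \frac{3}{8} e_{3} - \frac{1}{4} e_{4} - \frac{5}{2} e_{12} - \frac{38}{15} e_{24} - \frac{1}{12} e_{34} - \frac{3}{5} e_{123} - \frac{9}{8} e_{124} - \frac{2}{5} e_{234} + \frac{27}{8} e_{1234}
step 2: \frac{3}{8} e_{124} + \frac{21}{80} e_{134} + \frac{9}{8} e_{234} - \frac{343}{120} e_{1234}
step 3: -\frac{2401}{120} + \frac{63}{8} e_{1} - \frac{147}{80} e_{2} - \frac{21}{8} e_{3} - \frac{3}{32} e_{4} - \frac{9}{4} e_{12} - \frac{63}{40} e_{13} - \frac{343}{180} e_{14} - \frac{27}{4} e_{23} + \frac{1029}{160} e_{34} + \frac{343}{20} e_{123} + \frac{7}{40} e_{124} - \frac{73}{32} e_{134} + \frac{189}{320} e_{234}
step 4: -\frac{1309}{120} - \frac{21}{4} e_{1} - \frac{3871}{2160} e_{2} + \frac{2177}{160} e_{3} + \frac{3}{2} e_{4} + \frac{1}{16} e_{12} - \frac{2401}{60} e_{13} + \frac{49}{40} e_{14} - \frac{16807}{720} e_{23} + \frac{21}{4} e_{24} - \frac{2401}{180} e_{124}
step 5: -\frac{21}{4} e_{1} - \frac{3871}{2160} e_{2} + \frac{2177}{160} e_{3} + \frac{3}{2} e_{4}
Answer: -\frac{21}{4} e_{1} - \frac{3871}{2160} e_{2} + \frac{2177}{160} e_{3} + \frac{3}{2} e_{4}


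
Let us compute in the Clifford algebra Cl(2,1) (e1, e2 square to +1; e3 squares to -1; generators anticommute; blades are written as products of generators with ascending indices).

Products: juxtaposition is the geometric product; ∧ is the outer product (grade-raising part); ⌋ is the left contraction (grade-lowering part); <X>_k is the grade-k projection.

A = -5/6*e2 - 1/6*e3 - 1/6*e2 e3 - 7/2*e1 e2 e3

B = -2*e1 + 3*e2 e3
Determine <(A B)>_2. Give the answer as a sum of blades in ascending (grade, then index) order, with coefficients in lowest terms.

step 1: -1/2 - 21/2*e1 - 1/2*e2 - 5/2*e3 - 5/3*e1 e2 - 1/3*e1 e3 + 7*e2 e3 + 1/3*e1 e2 e3
step 2: -5/3*e1 e2 - 1/3*e1 e3 + 7*e2 e3
Answer: -5/3*e1 e2 - 1/3*e1 e3 + 7*e2 e3


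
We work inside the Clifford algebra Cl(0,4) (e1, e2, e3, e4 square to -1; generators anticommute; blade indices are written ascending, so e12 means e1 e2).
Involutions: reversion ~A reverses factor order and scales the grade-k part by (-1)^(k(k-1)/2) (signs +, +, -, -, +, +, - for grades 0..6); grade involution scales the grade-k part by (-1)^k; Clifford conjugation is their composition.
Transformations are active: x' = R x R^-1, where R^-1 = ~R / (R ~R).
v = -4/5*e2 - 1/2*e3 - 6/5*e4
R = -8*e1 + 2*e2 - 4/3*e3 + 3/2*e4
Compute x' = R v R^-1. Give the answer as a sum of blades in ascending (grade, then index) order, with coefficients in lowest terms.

~R = -8*e1 + 2*e2 - 4/3*e3 + 3/2*e4, and R ~R = -2593/36, so R^-1 = ~R / (-2593/36).
R v = 41/15 + 32/5*e12 + 4*e13 + 48/5*e14 - 31/15*e23 - 6/5*e24 + 47/20*e34
Answer: 7872/12965*e1 + 8404/12965*e2 + 15589/25930*e3 + 14082/12965*e4


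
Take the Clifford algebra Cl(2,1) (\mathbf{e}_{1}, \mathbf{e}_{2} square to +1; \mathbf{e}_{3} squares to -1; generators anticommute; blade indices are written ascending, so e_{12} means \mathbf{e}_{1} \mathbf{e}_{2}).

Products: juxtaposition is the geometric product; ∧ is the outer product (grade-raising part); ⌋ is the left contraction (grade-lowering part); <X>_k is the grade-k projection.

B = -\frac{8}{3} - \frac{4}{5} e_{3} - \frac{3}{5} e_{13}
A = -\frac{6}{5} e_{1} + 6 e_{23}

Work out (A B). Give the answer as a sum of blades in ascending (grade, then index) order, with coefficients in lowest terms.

step 1: \frac{16}{5} e_{1} + \frac{24}{5} e_{2} + \frac{18}{25} e_{3} + \frac{18}{5} e_{12} + \frac{24}{25} e_{13} - 16 e_{23}
Answer: \frac{16}{5} e_{1} + \frac{24}{5} e_{2} + \frac{18}{25} e_{3} + \frac{18}{5} e_{12} + \frac{24}{25} e_{13} - 16 e_{23}


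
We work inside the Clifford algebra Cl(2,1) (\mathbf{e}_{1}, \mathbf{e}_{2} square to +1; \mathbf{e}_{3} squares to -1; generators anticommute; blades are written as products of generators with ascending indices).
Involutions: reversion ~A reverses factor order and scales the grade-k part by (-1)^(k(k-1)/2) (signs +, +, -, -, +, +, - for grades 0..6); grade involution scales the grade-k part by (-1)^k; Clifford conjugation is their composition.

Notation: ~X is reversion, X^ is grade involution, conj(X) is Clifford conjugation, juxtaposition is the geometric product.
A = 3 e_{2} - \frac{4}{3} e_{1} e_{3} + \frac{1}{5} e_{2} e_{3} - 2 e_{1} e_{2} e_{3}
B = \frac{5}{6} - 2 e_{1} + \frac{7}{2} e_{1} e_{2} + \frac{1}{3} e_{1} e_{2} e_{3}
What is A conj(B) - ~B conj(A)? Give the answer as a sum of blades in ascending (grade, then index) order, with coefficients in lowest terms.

first term: -\frac{2}{3} + \frac{317}{30} e_{1} + \frac{53}{18} e_{2} - \frac{13}{3} e_{3} - 6 e_{1} e_{2} - \frac{127}{90} e_{1} e_{3} + \frac{5}{6} e_{2} e_{3} - \frac{19}{15} e_{1} e_{2} e_{3}
second term: \frac{2}{3} + \frac{317}{30} e_{1} - \frac{37}{18} e_{2} - \frac{29}{3} e_{3} + 6 e_{1} e_{2} + \frac{73}{90} e_{1} e_{3} + \frac{17}{2} e_{2} e_{3} - \frac{19}{15} e_{1} e_{2} e_{3}
Answer: -\frac{4}{3} + 5 e_{2} + \frac{16}{3} e_{3} - 12 e_{1} e_{2} - \frac{20}{9} e_{1} e_{3} - \frac{23}{3} e_{2} e_{3}


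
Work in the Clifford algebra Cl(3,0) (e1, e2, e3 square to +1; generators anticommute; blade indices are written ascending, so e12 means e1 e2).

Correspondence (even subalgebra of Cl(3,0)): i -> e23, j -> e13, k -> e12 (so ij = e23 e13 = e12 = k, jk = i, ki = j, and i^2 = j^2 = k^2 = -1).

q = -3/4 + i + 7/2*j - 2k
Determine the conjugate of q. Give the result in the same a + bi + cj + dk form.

In blades: q = -3/4 - 2*e12 + 7/2*e13 + e23.
Quaternion conjugation is reversion on the even subalgebra: the scalar is fixed and every grade-2 blade flips sign, giving -3/4 + 2*e12 - 7/2*e13 - e23; translating back:
Answer: -3/4 - i - 7/2*j + 2k


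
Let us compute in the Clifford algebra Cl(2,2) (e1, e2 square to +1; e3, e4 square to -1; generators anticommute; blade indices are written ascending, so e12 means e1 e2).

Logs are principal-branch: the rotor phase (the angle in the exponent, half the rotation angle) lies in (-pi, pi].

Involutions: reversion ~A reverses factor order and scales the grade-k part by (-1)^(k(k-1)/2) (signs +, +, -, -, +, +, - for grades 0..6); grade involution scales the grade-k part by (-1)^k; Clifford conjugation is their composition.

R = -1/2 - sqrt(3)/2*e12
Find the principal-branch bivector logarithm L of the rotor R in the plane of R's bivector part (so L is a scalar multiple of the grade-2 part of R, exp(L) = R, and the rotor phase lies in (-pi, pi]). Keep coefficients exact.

The scalar part of R is -1/2, which pins the rotor phase on the principal branch; dividing the bivector part by the sine of that phase recovers the unit plane, and L is the phase times that plane.
Concretely: cos(phase) = -1/2 gives phase = ±2*pi/3, and since phase/sin(phase) is even the sign is immaterial: L = (phase/sin(phase)) * <R>_2 = (4*sqrt(3)*pi/9) * <R>_2.
Answer: -2*pi/3*e12


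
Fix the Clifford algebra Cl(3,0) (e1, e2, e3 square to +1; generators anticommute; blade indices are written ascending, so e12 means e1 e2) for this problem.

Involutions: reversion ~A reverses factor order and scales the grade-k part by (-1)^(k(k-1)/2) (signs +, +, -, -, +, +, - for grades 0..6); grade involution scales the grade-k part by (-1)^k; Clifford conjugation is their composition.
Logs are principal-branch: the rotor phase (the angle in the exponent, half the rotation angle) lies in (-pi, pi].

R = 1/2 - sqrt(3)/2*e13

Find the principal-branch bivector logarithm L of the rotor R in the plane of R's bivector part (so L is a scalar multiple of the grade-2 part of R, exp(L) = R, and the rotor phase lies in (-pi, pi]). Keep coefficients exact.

The scalar part of R is 1/2, and that scalar determines the rotor phase on the principal branch; recovering the unit plane as bivector-part over sine of the phase gives L = phase * plane.
Concretely: cos(phase) = 1/2 gives phase = ±pi/3, and since phase/sin(phase) is even the sign is immaterial: L = (phase/sin(phase)) * <R>_2 = (2*sqrt(3)*pi/9) * <R>_2.
Answer: -pi/3*e13


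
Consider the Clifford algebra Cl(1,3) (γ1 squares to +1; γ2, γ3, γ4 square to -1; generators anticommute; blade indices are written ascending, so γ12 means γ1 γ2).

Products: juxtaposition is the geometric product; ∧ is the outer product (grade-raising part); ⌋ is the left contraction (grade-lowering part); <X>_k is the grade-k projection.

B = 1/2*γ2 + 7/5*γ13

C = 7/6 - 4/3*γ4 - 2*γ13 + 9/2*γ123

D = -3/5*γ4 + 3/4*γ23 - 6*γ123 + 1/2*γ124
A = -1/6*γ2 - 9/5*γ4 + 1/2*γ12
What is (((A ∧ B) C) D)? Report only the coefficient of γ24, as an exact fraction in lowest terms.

step 1: 9/10*γ24 + 7/30*γ123 - 63/25*γ134
step 2: -21/20 + 5/3*γ2 + 126/25*γ4 - 84/25*γ13 - 1029/100*γ24 + 49/180*γ123 - 699/100*γ134 + 67/45*γ1234
step 3: 3493/750 + 5929/1200*γ1 - 13167/500*γ2 - 359/180*γ3 - 2491/300*γ4 - 126/25*γ12 - 7097/500*γ13 - 17/60*γ14 + 1083/400*γ23 + 2047/50*γ24 + 28273/3600*γ34 + 1079/150*γ123 - 2307/400*γ124 - 14931/250*γ134 + 21/10*γ234 + 9023/300*γ1234
Answer: 2047/50


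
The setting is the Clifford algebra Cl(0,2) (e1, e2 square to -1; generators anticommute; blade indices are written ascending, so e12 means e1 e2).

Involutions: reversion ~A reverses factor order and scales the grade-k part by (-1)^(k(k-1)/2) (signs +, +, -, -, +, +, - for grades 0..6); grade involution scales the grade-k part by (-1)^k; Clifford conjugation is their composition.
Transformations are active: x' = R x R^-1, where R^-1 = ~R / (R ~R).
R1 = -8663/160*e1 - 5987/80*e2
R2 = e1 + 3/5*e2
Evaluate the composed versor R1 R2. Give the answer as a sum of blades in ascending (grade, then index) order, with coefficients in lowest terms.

Distribute over the terms of R1 (each basis-blade product reordered to ascending indices, repeated generators contracted through their squares):
(-8663/160*e1) R2 = 8663/160 - 25989/800*e12
(-5987/80*e2) R2 = 17961/400 + 5987/80*e12
Summing the partial products and collecting blades:
Answer: 79237/800 + 33881/800*e12


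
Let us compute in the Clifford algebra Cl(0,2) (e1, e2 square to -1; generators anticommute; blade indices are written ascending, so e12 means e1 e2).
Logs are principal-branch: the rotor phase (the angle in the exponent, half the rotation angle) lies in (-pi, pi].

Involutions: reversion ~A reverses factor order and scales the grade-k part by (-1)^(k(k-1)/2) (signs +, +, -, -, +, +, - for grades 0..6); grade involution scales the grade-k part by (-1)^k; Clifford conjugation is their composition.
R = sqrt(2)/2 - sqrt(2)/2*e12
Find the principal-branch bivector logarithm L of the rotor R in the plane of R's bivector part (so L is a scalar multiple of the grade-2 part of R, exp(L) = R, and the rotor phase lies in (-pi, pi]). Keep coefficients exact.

The scalar part of R is sqrt(2)/2, which fixes the principal-branch rotor phase; the unit plane is then the bivector part divided by the sine of that phase, and L is that plane scaled by the phase.
Concretely: cos(phase) = sqrt(2)/2 gives phase = ±pi/4, and since phase/sin(phase) is even the sign is immaterial: L = (phase/sin(phase)) * <R>_2 = (sqrt(2)*pi/4) * <R>_2.
Answer: -pi/4*e12


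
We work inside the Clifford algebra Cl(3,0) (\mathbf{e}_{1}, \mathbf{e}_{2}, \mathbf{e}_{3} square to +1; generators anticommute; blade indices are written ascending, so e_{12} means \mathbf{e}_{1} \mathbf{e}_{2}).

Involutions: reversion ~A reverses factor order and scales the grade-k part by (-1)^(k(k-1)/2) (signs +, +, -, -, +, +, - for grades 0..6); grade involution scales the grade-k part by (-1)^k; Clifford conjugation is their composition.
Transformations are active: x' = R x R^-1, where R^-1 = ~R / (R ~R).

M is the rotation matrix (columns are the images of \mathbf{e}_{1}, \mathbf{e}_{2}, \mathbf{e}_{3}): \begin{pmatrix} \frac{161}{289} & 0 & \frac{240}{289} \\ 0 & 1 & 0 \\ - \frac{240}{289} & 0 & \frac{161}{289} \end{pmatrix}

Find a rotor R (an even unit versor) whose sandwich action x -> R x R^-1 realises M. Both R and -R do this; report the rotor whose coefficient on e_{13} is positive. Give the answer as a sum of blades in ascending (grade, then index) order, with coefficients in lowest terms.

Method: write R = a + b12*e_{12} + b13*e_{13} + b23*e_{23} with a^2 + b12^2 + b13^2 + b23^2 = 1 (so R^-1 = ~R). Expanding the columns R e_j ~R gives tr M = 4a^2 - 1 and, from the antisymmetric part, M21 - M12 = -4a*b12, M13 - M31 = 4a*b13, M32 - M23 = -4a*b23.
Here tr M = \frac{611}{289}, so a^2 = (1 + tr M)/4 = \frac{225}{289} and a = ±\frac{15}{17}. Taking a = \frac{15}{17}: M21 - M12 = 0, M13 - M31 = \frac{480}{289}, M32 - M23 = 0, giving b12 = 0, b13 = \frac{8}{17}, b23 = 0, i.e. R = \frac{15}{17} + \frac{8}{17} e_{13}.
Its e_{13} coefficient is already positive.
Answer: \frac{15}{17} + \frac{8}{17} e_{13}. Why the constraint matters: R and -R act identically through the sandwich — M has trace \frac{611}{289} either way — so only the sign condition on e_{13} picks one of the two preimages.


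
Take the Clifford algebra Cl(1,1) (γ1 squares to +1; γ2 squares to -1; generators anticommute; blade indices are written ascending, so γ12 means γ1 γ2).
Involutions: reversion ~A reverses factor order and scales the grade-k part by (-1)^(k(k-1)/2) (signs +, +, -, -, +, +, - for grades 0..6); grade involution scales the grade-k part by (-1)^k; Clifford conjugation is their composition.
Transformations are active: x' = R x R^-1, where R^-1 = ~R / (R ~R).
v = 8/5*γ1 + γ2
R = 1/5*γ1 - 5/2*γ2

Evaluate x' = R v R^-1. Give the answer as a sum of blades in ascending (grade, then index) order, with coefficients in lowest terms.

~R = 1/5*γ1 - 5/2*γ2, and R ~R = -621/100, so R^-1 = ~R / (-621/100).
R v = 141/50 + 21/5*γ12
Answer: -1844/1035*γ1 + 263/207*γ2


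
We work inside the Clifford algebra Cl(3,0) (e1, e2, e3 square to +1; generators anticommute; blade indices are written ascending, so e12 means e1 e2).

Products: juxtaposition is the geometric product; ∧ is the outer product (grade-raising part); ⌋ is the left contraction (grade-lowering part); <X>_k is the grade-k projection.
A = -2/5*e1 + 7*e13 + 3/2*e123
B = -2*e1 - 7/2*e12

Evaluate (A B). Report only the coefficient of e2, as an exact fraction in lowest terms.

step 1: 4/5 + 7/5*e2 + 77/4*e3 - 55/2*e23
Answer: 7/5


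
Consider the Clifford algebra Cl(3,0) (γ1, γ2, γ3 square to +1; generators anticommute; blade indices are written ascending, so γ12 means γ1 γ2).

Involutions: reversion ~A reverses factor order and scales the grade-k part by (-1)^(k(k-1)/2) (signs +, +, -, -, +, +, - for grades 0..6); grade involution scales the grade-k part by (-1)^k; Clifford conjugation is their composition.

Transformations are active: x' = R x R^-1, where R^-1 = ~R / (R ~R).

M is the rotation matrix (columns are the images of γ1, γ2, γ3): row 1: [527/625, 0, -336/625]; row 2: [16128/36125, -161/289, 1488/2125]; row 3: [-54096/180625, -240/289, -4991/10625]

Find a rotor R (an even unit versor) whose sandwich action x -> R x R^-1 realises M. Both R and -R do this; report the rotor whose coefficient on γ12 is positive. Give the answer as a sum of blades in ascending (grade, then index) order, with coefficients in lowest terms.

Method: write R = a + b12*γ12 + b13*γ13 + b23*γ23 with a^2 + b12^2 + b13^2 + b23^2 = 1 (so R^-1 = ~R). Expanding the columns R e_j ~R gives tr M = 4a^2 - 1 and, from the antisymmetric part, M21 - M12 = -4a*b12, M13 - M31 = 4a*b13, M32 - M23 = -4a*b23.
Here tr M = -33169/180625, so a^2 = (1 + tr M)/4 = 36864/180625 and a = ±192/425. Taking a = 192/425: M21 - M12 = 16128/36125, M13 - M31 = -43008/180625, M32 - M23 = -55296/36125, giving b12 = -21/85, b13 = -56/425, b23 = 72/85, i.e. R = 192/425 - 21/85*γ12 - 56/425*γ13 + 72/85*γ23.
Its γ12 coefficient is negative, so report the other preimage -R.
Answer: -192/425 + 21/85*γ12 + 56/425*γ13 - 72/85*γ23. Sheet selection: the two-to-one cover makes ±R indistinguishable at the matrix level (trace -33169/180625), so uniqueness comes from the required sign on γ12.


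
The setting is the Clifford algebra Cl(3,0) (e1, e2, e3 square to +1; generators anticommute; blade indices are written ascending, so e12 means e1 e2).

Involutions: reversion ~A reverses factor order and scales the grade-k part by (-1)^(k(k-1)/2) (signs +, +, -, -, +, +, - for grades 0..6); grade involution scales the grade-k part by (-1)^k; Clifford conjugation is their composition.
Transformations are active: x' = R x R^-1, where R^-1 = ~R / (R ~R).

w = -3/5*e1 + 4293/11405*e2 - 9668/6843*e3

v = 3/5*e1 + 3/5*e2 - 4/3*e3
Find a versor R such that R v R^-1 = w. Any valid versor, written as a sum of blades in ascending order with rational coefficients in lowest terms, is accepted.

Construction: equal norms (both 562/225) license R = v + w = 11136/11405*e2 - 6264/2281*e3 — nothing changes along that direction, while (v - w)/2 changes sign, so v maps onto w.
Answer: 11136/11405*e2 - 6264/2281*e3


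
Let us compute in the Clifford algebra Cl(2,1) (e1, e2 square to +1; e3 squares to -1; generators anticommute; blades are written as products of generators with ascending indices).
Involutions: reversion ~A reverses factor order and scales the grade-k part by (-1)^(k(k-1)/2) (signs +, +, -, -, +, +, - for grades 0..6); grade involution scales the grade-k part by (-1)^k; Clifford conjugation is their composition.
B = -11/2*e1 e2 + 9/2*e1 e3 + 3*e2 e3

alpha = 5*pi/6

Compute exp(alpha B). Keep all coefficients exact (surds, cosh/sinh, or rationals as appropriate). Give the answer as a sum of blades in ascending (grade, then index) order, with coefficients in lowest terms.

B^2 term by term: the squares give (-11/2)^2*(e1 e2)^2 + (9/2)^2*(e1 e3)^2 + (3)^2*(e2 e3)^2 = 121/4*(-1) + 81/4*(+1) + 9*(+1) = -1 (each basis 2-blade squares to minus the product of its generators' squares); cross terms between blades sharing an index anticommute and cancel. So B^2 = -1.
B^2 = -1 — a negative square means the series sums to a rotation: l = 1, alpha*l = 5*pi/6, so exp(alpha B) = cos(5*pi/6) + (sin(5*pi/6)/1)*B = -sqrt(3)/2 + (1/2)*B.
Answer: -sqrt(3)/2 - 11/4*e1 e2 + 9/4*e1 e3 + 3/2*e2 e3


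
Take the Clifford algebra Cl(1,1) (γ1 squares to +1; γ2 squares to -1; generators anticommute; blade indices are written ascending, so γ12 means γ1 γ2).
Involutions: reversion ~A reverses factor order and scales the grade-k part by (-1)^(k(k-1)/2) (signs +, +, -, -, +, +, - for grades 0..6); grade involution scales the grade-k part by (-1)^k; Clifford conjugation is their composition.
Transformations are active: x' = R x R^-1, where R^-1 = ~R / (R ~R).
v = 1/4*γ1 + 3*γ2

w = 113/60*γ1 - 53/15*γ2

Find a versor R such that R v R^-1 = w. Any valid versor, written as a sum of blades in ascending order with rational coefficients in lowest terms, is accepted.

Since q(v) = q(w) = -143/16, the sum R = v + w = 32/15*γ1 - 8/15*γ2 does the job whenever invertible.
Answer: 32/15*γ1 - 8/15*γ2


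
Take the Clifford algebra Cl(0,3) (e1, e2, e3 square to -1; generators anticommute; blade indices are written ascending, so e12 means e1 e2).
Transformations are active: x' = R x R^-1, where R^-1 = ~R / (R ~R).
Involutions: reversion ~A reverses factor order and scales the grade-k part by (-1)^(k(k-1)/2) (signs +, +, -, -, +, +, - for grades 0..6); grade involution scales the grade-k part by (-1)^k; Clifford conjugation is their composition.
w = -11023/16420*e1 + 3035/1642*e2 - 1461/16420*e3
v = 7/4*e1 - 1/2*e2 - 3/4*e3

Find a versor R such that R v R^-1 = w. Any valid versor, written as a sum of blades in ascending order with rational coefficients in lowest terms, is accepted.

Equal squares first: v^2 = w^2 = -31/8. Then v + w = 4428/4105*e1 + 1107/821*e2 - 3444/4105*e3 is a versor taking v to w, provided it is invertible.
Answer: 4428/4105*e1 + 1107/821*e2 - 3444/4105*e3


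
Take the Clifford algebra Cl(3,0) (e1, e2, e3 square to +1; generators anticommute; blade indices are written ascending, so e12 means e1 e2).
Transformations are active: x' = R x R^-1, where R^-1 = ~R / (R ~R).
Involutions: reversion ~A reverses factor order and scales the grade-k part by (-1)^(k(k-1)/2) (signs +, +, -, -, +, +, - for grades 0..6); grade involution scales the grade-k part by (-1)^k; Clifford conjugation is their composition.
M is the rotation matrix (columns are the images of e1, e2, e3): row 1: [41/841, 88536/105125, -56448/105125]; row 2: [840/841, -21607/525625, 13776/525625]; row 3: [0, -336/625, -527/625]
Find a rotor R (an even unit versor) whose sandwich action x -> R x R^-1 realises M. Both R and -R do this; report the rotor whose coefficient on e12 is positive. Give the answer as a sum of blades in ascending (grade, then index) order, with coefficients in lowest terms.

Method: write R = a + b12*e12 + b13*e13 + b23*e23 with a^2 + b12^2 + b13^2 + b23^2 = 1 (so R^-1 = ~R). Expanding the columns R e_j ~R gives tr M = 4a^2 - 1 and, from the antisymmetric part, M21 - M12 = -4a*b12, M13 - M31 = 4a*b13, M32 - M23 = -4a*b23.
Here tr M = -439189/525625, so a^2 = (1 + tr M)/4 = 21609/525625 and a = ±147/725. Taking a = 147/725: M21 - M12 = 16464/105125, M13 - M31 = -56448/105125, M32 - M23 = -296352/525625, giving b12 = -28/145, b13 = -96/145, b23 = 504/725, i.e. R = 147/725 - 28/145*e12 - 96/145*e13 + 504/725*e23.
Its e12 coefficient is negative, so report the other preimage -R.
Answer: -147/725 + 28/145*e12 + 96/145*e13 - 504/725*e23. Uniqueness: Spin(3) -> SO(3) maps R and -R to the same rotation of trace -439189/525625; fixing the sign of the e12 coefficient removes the ambiguity.


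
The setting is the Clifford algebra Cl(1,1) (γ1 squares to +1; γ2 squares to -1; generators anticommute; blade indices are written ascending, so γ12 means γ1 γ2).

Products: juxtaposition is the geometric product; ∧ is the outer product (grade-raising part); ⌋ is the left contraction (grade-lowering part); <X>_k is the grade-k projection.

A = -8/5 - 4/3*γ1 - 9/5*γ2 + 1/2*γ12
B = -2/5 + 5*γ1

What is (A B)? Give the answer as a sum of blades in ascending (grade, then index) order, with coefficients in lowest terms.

step 1: -452/75 - 112/15*γ1 - 89/50*γ2 + 44/5*γ12
Answer: -452/75 - 112/15*γ1 - 89/50*γ2 + 44/5*γ12


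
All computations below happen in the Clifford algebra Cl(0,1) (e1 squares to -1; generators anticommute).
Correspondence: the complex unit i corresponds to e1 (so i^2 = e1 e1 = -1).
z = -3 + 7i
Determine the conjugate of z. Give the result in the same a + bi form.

In blades: z = -3 + 7*e1.
Conjugation here is Clifford conjugation: the scalar is fixed and the grade-1 and grade-2 blades all flip sign, giving -3 - 7*e1; translating back:
Answer: -3 - 7i


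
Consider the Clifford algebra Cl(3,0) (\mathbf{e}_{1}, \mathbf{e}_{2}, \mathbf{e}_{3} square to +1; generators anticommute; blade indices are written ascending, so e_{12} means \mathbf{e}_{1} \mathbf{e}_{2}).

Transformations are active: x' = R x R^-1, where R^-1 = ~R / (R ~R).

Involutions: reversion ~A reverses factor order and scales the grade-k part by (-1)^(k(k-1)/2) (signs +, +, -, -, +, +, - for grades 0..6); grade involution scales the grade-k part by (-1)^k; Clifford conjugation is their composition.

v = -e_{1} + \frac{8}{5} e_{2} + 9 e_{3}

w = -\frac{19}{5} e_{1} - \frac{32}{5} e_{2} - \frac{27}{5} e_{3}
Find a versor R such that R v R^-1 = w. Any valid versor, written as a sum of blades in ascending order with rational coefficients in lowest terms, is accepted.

Equal squares first: v^2 = w^2 = \frac{2114}{25}. Then v + w = -\frac{24}{5} e_{1} - \frac{24}{5} e_{2} + \frac{18}{5} e_{3} is a versor taking v to w, provided it is invertible.
Answer: -\frac{24}{5} e_{1} - \frac{24}{5} e_{2} + \frac{18}{5} e_{3}


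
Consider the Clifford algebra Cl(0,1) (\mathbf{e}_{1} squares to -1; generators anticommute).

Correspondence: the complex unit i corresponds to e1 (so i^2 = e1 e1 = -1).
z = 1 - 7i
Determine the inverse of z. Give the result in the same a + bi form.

In blades: z = 1 - 7 e_{1}.
With qbar = 1 + 7 e_{1} (scalar fixed, mapped units negated), z qbar = 50 (the sum of squared coefficients), so z^-1 = qbar / (50) = \frac{1}{50} + \frac{7}{50} e_{1}; translating back:
Answer: \frac{1}{50} + \frac{7}{50}i


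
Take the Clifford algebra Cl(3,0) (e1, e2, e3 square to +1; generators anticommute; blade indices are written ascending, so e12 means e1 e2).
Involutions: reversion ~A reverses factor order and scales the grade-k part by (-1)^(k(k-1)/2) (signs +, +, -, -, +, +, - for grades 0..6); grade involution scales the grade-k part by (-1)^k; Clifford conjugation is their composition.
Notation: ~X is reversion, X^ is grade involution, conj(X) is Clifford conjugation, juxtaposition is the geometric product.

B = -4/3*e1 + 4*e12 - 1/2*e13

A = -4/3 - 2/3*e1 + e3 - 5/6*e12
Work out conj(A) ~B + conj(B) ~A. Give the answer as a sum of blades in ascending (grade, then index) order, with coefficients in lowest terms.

first term: 22/9 + 41/18*e1 - 14/9*e2 + 1/3*e3 + 16/3*e12 - 2*e13 - 5/12*e23 + 4*e123
second term: 22/9 - 23/18*e1 - 14/9*e2 + 1/3*e3 + 16/3*e12 + 2/3*e13 + 5/12*e23 - 4*e123
Answer: 44/9 + e1 - 28/9*e2 + 2/3*e3 + 32/3*e12 - 4/3*e13


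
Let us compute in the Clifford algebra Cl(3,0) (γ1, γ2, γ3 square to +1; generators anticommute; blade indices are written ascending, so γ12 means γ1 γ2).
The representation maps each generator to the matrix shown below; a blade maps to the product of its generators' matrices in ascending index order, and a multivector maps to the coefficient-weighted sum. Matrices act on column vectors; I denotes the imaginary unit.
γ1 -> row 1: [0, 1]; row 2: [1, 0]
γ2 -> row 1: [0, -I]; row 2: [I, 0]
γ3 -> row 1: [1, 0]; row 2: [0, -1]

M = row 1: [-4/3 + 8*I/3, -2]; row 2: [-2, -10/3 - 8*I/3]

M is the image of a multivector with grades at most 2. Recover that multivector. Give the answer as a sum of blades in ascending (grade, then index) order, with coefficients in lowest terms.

Method: 1, rho(γ1), rho(γ2), rho(γ3) form a trace-orthogonal basis of the 2x2 complex matrices (tr(X Y) = 2 if X = Y, else 0), so M = m0*1 + m1*rho(γ1) + m2*rho(γ2) + m3*rho(γ3) with m0 = tr(M)/2 = -7/3, m1 = tr(M rho(γ1))/2 = -2, m2 = tr(M rho(γ2))/2 = 0, m3 = tr(M rho(γ3))/2 = 1 + 8*I/3.
Multiplying table entries, the bivector images are rho(γ12) = I*rho(γ3), rho(γ13) = -I*rho(γ2), rho(γ23) = I*rho(γ1); with real blade coefficients the real parts of m0..m3 are the coefficients of 1, γ1, γ2, γ3 and the imaginary parts give the bivectors (γ23: Im m1, γ13: -Im m2, γ12: Im m3).
Answer: -7/3 - 2*γ1 + γ3 + 8/3*γ12


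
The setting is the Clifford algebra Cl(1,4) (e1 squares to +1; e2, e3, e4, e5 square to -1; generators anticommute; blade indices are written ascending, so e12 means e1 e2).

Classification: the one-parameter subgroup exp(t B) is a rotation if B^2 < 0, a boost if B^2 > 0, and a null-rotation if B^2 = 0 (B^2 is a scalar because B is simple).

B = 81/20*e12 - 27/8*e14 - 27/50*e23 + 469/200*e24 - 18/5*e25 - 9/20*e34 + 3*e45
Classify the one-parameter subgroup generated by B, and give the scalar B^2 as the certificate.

B^2 term by term: the squares give (81/20)^2*(e12)^2 + (-27/8)^2*(e14)^2 + (-27/50)^2*(e23)^2 + (469/200)^2*(e24)^2 + (-18/5)^2*(e25)^2 + (-9/20)^2*(e34)^2 + (3)^2*(e45)^2 = 6561/400*(+1) + 729/64*(+1) + 729/2500*(-1) + 219961/40000*(-1) + 324/25*(-1) + 81/400*(-1) + 9*(-1) = -4/25 (each basis 2-blade squares to minus the product of its generators' squares); cross terms between blades sharing an index anticommute and cancel; the commuting (index-disjoint) pairs give grade-4 terms 2*c*c'*(blade product), which cancel blade by blade — e1234: -729/200 + 729/200 = 0; e1245: 243/10 - 243/10 = 0; e2345: -81/25 + 81/25 = 0 — confirming B is simple. So B^2 = -4/25.
Answer: rotation, certificate B^2 = -4/25. Because -4/25 is invariant under every versor sandwich, the classification follows from its sign alone.


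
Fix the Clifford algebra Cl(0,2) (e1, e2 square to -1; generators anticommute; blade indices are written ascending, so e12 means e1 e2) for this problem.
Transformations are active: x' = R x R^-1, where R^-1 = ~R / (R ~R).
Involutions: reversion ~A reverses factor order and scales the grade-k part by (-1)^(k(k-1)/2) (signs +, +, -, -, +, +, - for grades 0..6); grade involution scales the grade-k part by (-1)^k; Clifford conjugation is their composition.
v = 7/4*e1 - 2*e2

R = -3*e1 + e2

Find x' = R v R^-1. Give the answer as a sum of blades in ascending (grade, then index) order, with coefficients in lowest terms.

~R = -3*e1 + e2, and R ~R = -10, so R^-1 = ~R / (-10).
R v = 29/4 + 17/4*e12
Answer: 13/5*e1 + 11/20*e2


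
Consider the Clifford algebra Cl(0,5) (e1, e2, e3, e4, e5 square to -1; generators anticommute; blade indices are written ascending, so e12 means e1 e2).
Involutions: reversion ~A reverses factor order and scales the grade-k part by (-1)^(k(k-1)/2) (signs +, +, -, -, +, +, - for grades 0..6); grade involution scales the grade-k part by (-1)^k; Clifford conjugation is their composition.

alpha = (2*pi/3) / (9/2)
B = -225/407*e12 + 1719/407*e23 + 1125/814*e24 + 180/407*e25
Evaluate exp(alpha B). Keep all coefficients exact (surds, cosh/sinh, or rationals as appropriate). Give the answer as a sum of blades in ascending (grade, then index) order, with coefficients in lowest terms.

B^2 term by term: the squares give (-225/407)^2*(e12)^2 + (1719/407)^2*(e23)^2 + (1125/814)^2*(e24)^2 + (180/407)^2*(e25)^2 = 50625/165649*(-1) + 2954961/165649*(-1) + 1265625/662596*(-1) + 32400/165649*(-1) = -81/4 (each basis 2-blade squares to minus the product of its generators' squares); cross terms between blades sharing an index anticommute and cancel. So B^2 = -81/4.
B^2 = -81/4 — the series telescopes trigonometrically here: l = 9/2, alpha*l = 2*pi/3, so exp(alpha B) = cos(2*pi/3) + (sin(2*pi/3)/(9/2))*B = -1/2 + (sqrt(3)/9)*B.
Answer: -1/2 - 25*sqrt(3)/407*e12 + 191*sqrt(3)/407*e23 + 125*sqrt(3)/814*e24 + 20*sqrt(3)/407*e25


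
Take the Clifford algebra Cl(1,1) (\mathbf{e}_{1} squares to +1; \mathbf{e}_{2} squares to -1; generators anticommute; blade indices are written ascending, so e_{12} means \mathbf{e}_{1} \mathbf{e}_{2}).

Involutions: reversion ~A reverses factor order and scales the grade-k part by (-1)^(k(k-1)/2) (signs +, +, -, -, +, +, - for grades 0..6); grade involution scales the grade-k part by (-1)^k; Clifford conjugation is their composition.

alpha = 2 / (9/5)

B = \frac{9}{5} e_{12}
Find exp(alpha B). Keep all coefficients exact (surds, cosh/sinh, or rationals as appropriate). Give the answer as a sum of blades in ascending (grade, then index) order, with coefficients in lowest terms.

B^2 = (\frac{9}{5})^2*(e_{12})^2 = \frac{81}{25}*(+1) = \frac{81}{25} (a basis 2-blade squares to minus the product of its generators' squares).
B^2 = \frac{81}{25} — a positive square means the series sums to a boost: l = \frac{9}{5}, alpha*l = 2, so exp(alpha B) = cosh(2) + (sinh(2)/(\frac{9}{5}))*B = \cosh{\left(2 \right)} + (\frac{5 \sinh{\left(2 \right)}}{9})*B.
Answer: \cosh{\left(2 \right)} + \sinh{\left(2 \right)} e_{12}


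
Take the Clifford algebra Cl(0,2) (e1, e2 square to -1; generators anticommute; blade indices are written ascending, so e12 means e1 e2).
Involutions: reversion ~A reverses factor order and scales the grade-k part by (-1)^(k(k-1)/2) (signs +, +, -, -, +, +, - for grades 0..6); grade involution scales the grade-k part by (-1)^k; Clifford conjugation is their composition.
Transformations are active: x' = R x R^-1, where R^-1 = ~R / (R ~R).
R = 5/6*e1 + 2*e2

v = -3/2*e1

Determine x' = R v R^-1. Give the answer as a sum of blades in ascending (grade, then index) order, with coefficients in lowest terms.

~R = 5/6*e1 + 2*e2, and R ~R = -169/36, so R^-1 = ~R / (-169/36).
R v = 5/4 + 3*e12
Answer: 357/338*e1 - 180/169*e2


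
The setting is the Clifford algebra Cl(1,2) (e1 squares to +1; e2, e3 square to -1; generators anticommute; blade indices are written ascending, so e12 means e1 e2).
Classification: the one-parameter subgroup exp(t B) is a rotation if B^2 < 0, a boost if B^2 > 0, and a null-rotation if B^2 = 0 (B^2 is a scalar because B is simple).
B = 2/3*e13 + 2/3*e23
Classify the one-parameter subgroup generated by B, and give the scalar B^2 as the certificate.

B^2 term by term: the squares give (2/3)^2*(e13)^2 + (2/3)^2*(e23)^2 = 4/9*(+1) + 4/9*(-1) = 0 (each basis 2-blade squares to minus the product of its generators' squares); cross terms between blades sharing an index anticommute and cancel. So B^2 = 0.
Answer: null-rotation, certificate B^2 = 0. One invariant decides it: the square 0 survives every conjugation, and its sign is exactly the classification.


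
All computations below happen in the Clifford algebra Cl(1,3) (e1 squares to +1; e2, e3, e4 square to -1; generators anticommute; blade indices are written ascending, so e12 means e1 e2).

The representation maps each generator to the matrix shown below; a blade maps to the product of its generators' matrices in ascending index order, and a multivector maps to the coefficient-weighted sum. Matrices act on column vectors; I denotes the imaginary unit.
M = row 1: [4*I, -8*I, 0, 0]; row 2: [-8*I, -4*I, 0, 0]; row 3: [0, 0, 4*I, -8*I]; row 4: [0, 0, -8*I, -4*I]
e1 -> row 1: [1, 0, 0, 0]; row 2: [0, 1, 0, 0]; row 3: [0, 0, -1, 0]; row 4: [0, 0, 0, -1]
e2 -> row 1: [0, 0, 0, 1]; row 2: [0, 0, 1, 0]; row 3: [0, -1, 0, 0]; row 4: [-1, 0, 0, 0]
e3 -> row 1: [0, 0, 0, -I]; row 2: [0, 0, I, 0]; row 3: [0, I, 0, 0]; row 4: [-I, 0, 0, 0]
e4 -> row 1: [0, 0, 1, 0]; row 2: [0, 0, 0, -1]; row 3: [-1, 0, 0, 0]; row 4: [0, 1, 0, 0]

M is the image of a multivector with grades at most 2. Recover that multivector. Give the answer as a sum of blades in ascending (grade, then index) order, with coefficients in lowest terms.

Method: the blade images are trace-orthogonal — tr(rho(e_A) rho(e_B)^-1) = 4 if A = B and 0 otherwise — and rho(e_A)^-1 = (e_A)^2 * rho(e_A) with (e_A)^2 = +1 or -1, so the coefficient of e_A in the preimage is (e_A)^2 * tr(M rho(e_A))/4.
Nonzero projections over blades of grade <= 2: e23: (e23)^2 = -1, tr(M rho(e23)) = 16, coefficient -4; e34: (e34)^2 = -1, tr(M rho(e34)) = -32, coefficient 8. Every other blade of grade <= 2 projects to 0.
Answer: -4*e23 + 8*e34


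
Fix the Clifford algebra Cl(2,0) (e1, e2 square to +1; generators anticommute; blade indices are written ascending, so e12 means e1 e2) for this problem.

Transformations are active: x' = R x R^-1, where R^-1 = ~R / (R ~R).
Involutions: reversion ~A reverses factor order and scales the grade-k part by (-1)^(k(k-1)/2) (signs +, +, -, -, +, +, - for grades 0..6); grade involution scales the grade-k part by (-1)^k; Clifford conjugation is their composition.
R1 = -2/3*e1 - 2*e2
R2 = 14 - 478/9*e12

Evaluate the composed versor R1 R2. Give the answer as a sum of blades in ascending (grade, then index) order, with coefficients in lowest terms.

Distribute over the terms of R1 (each basis-blade product reordered to ascending indices, repeated generators contracted through their squares):
(-2/3*e1) R2 = -28/3*e1 + 956/27*e2
(-2*e2) R2 = -956/9*e1 - 28*e2
Summing the partial products and collecting blades:
Answer: -1040/9*e1 + 200/27*e2


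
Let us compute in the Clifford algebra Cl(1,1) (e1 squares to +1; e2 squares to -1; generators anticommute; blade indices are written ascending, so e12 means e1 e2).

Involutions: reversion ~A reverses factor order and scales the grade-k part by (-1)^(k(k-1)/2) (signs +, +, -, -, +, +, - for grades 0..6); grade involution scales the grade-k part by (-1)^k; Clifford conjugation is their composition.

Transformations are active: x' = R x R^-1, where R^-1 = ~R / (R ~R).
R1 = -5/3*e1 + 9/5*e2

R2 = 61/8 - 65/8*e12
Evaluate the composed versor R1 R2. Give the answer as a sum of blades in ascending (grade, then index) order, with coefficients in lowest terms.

Distribute over the terms of R1 (each basis-blade product reordered to ascending indices, repeated generators contracted through their squares):
(-5/3*e1) R2 = -305/24*e1 + 325/24*e2
(9/5*e2) R2 = -117/8*e1 + 549/40*e2
Summing the partial products and collecting blades:
Answer: -82/3*e1 + 409/15*e2


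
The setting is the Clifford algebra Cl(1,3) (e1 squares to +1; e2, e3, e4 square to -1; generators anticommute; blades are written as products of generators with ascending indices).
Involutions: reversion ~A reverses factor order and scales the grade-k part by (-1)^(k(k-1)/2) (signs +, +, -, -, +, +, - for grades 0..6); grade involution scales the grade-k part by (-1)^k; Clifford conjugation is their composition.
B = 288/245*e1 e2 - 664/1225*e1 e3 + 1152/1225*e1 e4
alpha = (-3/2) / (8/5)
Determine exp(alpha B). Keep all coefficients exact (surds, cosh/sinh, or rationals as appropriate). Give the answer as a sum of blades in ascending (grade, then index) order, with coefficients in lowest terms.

B^2 term by term: the squares give (288/245)^2*(e1 e2)^2 + (-664/1225)^2*(e1 e3)^2 + (1152/1225)^2*(e1 e4)^2 = 82944/60025*(+1) + 440896/1500625*(+1) + 1327104/1500625*(+1) = 64/25 (each basis 2-blade squares to minus the product of its generators' squares); cross terms between blades sharing an index anticommute and cancel. So B^2 = 64/25.
B^2 = 64/25 — the series telescopes hyperbolically here: l = 8/5, alpha*l = -3/2, so exp(alpha B) = cosh(-3/2) + (sinh(-3/2)/(8/5))*B = cosh(3/2) + (-5*sinh(3/2)/8)*B.
Answer: cosh(3/2) - 36*sinh(3/2)/49*e1 e2 + 83*sinh(3/2)/245*e1 e3 - 144*sinh(3/2)/245*e1 e4
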